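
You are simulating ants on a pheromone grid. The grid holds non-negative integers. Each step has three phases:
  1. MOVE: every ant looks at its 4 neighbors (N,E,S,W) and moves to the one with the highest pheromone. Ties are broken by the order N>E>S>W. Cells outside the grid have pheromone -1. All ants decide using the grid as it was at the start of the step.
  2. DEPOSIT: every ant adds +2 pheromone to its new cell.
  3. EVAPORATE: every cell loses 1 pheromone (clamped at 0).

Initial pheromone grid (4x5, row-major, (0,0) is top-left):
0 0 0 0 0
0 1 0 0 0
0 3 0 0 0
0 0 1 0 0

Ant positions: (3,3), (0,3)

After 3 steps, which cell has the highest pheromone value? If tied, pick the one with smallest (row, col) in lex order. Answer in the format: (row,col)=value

Answer: (3,2)=2

Derivation:
Step 1: ant0:(3,3)->W->(3,2) | ant1:(0,3)->E->(0,4)
  grid max=2 at (2,1)
Step 2: ant0:(3,2)->N->(2,2) | ant1:(0,4)->S->(1,4)
  grid max=1 at (1,4)
Step 3: ant0:(2,2)->S->(3,2) | ant1:(1,4)->N->(0,4)
  grid max=2 at (3,2)
Final grid:
  0 0 0 0 1
  0 0 0 0 0
  0 0 0 0 0
  0 0 2 0 0
Max pheromone 2 at (3,2)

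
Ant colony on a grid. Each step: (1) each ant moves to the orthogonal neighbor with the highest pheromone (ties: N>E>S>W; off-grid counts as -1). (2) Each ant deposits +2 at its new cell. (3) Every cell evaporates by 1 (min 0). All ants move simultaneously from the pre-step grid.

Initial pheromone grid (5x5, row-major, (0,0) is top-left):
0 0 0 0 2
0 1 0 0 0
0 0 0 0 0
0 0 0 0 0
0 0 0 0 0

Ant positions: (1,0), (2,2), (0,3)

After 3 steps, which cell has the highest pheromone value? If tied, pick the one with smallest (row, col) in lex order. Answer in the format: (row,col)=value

Answer: (1,1)=4

Derivation:
Step 1: ant0:(1,0)->E->(1,1) | ant1:(2,2)->N->(1,2) | ant2:(0,3)->E->(0,4)
  grid max=3 at (0,4)
Step 2: ant0:(1,1)->E->(1,2) | ant1:(1,2)->W->(1,1) | ant2:(0,4)->S->(1,4)
  grid max=3 at (1,1)
Step 3: ant0:(1,2)->W->(1,1) | ant1:(1,1)->E->(1,2) | ant2:(1,4)->N->(0,4)
  grid max=4 at (1,1)
Final grid:
  0 0 0 0 3
  0 4 3 0 0
  0 0 0 0 0
  0 0 0 0 0
  0 0 0 0 0
Max pheromone 4 at (1,1)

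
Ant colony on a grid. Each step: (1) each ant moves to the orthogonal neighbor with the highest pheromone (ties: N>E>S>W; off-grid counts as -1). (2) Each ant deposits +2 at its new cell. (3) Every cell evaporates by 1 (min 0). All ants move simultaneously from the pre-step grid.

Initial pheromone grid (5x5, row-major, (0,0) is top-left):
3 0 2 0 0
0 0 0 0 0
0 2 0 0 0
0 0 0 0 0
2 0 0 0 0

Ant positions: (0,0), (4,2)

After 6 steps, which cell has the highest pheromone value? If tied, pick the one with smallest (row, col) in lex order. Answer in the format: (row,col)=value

Step 1: ant0:(0,0)->E->(0,1) | ant1:(4,2)->N->(3,2)
  grid max=2 at (0,0)
Step 2: ant0:(0,1)->W->(0,0) | ant1:(3,2)->N->(2,2)
  grid max=3 at (0,0)
Step 3: ant0:(0,0)->E->(0,1) | ant1:(2,2)->N->(1,2)
  grid max=2 at (0,0)
Step 4: ant0:(0,1)->W->(0,0) | ant1:(1,2)->N->(0,2)
  grid max=3 at (0,0)
Step 5: ant0:(0,0)->E->(0,1) | ant1:(0,2)->E->(0,3)
  grid max=2 at (0,0)
Step 6: ant0:(0,1)->W->(0,0) | ant1:(0,3)->E->(0,4)
  grid max=3 at (0,0)
Final grid:
  3 0 0 0 1
  0 0 0 0 0
  0 0 0 0 0
  0 0 0 0 0
  0 0 0 0 0
Max pheromone 3 at (0,0)

Answer: (0,0)=3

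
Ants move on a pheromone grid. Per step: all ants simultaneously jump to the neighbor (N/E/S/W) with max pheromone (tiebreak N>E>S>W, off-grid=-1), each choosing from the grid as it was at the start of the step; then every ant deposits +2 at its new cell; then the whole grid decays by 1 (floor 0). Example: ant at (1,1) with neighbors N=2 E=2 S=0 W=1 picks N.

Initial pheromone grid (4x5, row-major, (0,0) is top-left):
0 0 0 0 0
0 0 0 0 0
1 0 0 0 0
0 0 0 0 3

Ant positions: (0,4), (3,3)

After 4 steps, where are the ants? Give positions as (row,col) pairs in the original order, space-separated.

Step 1: ant0:(0,4)->S->(1,4) | ant1:(3,3)->E->(3,4)
  grid max=4 at (3,4)
Step 2: ant0:(1,4)->N->(0,4) | ant1:(3,4)->N->(2,4)
  grid max=3 at (3,4)
Step 3: ant0:(0,4)->S->(1,4) | ant1:(2,4)->S->(3,4)
  grid max=4 at (3,4)
Step 4: ant0:(1,4)->N->(0,4) | ant1:(3,4)->N->(2,4)
  grid max=3 at (3,4)

(0,4) (2,4)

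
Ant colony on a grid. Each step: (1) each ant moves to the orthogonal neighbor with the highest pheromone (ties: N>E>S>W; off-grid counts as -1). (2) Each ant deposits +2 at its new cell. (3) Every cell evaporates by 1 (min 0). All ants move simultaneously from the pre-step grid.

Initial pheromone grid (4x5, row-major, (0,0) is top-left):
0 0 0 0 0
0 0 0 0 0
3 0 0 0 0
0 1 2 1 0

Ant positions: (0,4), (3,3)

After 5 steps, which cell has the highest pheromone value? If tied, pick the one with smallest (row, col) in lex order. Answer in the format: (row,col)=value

Answer: (3,2)=3

Derivation:
Step 1: ant0:(0,4)->S->(1,4) | ant1:(3,3)->W->(3,2)
  grid max=3 at (3,2)
Step 2: ant0:(1,4)->N->(0,4) | ant1:(3,2)->N->(2,2)
  grid max=2 at (3,2)
Step 3: ant0:(0,4)->S->(1,4) | ant1:(2,2)->S->(3,2)
  grid max=3 at (3,2)
Step 4: ant0:(1,4)->N->(0,4) | ant1:(3,2)->N->(2,2)
  grid max=2 at (3,2)
Step 5: ant0:(0,4)->S->(1,4) | ant1:(2,2)->S->(3,2)
  grid max=3 at (3,2)
Final grid:
  0 0 0 0 0
  0 0 0 0 1
  0 0 0 0 0
  0 0 3 0 0
Max pheromone 3 at (3,2)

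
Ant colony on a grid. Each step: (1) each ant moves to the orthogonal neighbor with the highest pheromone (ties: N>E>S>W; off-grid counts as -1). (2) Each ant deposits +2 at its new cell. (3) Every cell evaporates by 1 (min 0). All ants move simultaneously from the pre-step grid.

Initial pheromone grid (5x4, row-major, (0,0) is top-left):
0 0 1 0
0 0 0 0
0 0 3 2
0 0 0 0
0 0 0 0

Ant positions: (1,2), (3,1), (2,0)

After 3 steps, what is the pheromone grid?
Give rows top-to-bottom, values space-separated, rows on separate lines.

After step 1: ants at (2,2),(2,1),(1,0)
  0 0 0 0
  1 0 0 0
  0 1 4 1
  0 0 0 0
  0 0 0 0
After step 2: ants at (2,3),(2,2),(0,0)
  1 0 0 0
  0 0 0 0
  0 0 5 2
  0 0 0 0
  0 0 0 0
After step 3: ants at (2,2),(2,3),(0,1)
  0 1 0 0
  0 0 0 0
  0 0 6 3
  0 0 0 0
  0 0 0 0

0 1 0 0
0 0 0 0
0 0 6 3
0 0 0 0
0 0 0 0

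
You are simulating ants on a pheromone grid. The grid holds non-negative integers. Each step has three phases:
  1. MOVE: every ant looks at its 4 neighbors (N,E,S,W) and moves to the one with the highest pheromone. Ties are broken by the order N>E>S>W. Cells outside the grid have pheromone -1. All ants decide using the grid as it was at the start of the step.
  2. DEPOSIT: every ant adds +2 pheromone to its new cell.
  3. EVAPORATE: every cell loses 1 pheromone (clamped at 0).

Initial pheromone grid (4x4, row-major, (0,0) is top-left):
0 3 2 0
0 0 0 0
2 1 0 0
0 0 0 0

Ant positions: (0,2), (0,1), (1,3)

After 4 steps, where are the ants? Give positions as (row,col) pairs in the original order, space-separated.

Step 1: ant0:(0,2)->W->(0,1) | ant1:(0,1)->E->(0,2) | ant2:(1,3)->N->(0,3)
  grid max=4 at (0,1)
Step 2: ant0:(0,1)->E->(0,2) | ant1:(0,2)->W->(0,1) | ant2:(0,3)->W->(0,2)
  grid max=6 at (0,2)
Step 3: ant0:(0,2)->W->(0,1) | ant1:(0,1)->E->(0,2) | ant2:(0,2)->W->(0,1)
  grid max=8 at (0,1)
Step 4: ant0:(0,1)->E->(0,2) | ant1:(0,2)->W->(0,1) | ant2:(0,1)->E->(0,2)
  grid max=10 at (0,2)

(0,2) (0,1) (0,2)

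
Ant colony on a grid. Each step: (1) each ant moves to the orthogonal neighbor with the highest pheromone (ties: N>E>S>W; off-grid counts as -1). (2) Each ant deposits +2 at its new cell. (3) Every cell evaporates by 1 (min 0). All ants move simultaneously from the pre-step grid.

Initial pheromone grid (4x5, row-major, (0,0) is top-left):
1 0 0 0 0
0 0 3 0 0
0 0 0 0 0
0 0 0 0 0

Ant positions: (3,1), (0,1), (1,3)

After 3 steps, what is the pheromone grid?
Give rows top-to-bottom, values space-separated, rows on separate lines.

After step 1: ants at (2,1),(0,0),(1,2)
  2 0 0 0 0
  0 0 4 0 0
  0 1 0 0 0
  0 0 0 0 0
After step 2: ants at (1,1),(0,1),(0,2)
  1 1 1 0 0
  0 1 3 0 0
  0 0 0 0 0
  0 0 0 0 0
After step 3: ants at (1,2),(0,2),(1,2)
  0 0 2 0 0
  0 0 6 0 0
  0 0 0 0 0
  0 0 0 0 0

0 0 2 0 0
0 0 6 0 0
0 0 0 0 0
0 0 0 0 0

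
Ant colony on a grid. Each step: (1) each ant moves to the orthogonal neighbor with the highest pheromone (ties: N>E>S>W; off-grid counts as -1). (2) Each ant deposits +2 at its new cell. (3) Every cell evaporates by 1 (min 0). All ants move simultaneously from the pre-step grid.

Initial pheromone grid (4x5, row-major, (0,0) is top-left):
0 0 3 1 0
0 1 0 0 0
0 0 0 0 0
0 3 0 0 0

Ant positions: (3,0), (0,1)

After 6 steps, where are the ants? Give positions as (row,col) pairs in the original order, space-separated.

Step 1: ant0:(3,0)->E->(3,1) | ant1:(0,1)->E->(0,2)
  grid max=4 at (0,2)
Step 2: ant0:(3,1)->N->(2,1) | ant1:(0,2)->E->(0,3)
  grid max=3 at (0,2)
Step 3: ant0:(2,1)->S->(3,1) | ant1:(0,3)->W->(0,2)
  grid max=4 at (0,2)
Step 4: ant0:(3,1)->N->(2,1) | ant1:(0,2)->E->(0,3)
  grid max=3 at (0,2)
Step 5: ant0:(2,1)->S->(3,1) | ant1:(0,3)->W->(0,2)
  grid max=4 at (0,2)
Step 6: ant0:(3,1)->N->(2,1) | ant1:(0,2)->E->(0,3)
  grid max=3 at (0,2)

(2,1) (0,3)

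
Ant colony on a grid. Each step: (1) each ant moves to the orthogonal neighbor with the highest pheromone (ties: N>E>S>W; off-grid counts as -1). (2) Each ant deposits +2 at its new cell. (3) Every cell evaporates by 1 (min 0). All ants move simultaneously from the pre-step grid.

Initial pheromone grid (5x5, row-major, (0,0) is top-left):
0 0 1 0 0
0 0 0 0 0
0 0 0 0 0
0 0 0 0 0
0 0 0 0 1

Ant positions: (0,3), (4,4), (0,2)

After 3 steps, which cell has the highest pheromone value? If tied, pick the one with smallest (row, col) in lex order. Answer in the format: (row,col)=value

Step 1: ant0:(0,3)->W->(0,2) | ant1:(4,4)->N->(3,4) | ant2:(0,2)->E->(0,3)
  grid max=2 at (0,2)
Step 2: ant0:(0,2)->E->(0,3) | ant1:(3,4)->N->(2,4) | ant2:(0,3)->W->(0,2)
  grid max=3 at (0,2)
Step 3: ant0:(0,3)->W->(0,2) | ant1:(2,4)->N->(1,4) | ant2:(0,2)->E->(0,3)
  grid max=4 at (0,2)
Final grid:
  0 0 4 3 0
  0 0 0 0 1
  0 0 0 0 0
  0 0 0 0 0
  0 0 0 0 0
Max pheromone 4 at (0,2)

Answer: (0,2)=4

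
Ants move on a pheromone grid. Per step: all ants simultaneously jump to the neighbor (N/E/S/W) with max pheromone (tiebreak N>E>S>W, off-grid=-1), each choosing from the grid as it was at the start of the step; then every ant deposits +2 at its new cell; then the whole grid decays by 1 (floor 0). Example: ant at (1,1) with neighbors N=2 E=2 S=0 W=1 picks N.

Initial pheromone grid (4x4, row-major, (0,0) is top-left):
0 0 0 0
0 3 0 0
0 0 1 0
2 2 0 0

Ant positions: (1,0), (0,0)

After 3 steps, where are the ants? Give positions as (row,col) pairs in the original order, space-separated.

Step 1: ant0:(1,0)->E->(1,1) | ant1:(0,0)->E->(0,1)
  grid max=4 at (1,1)
Step 2: ant0:(1,1)->N->(0,1) | ant1:(0,1)->S->(1,1)
  grid max=5 at (1,1)
Step 3: ant0:(0,1)->S->(1,1) | ant1:(1,1)->N->(0,1)
  grid max=6 at (1,1)

(1,1) (0,1)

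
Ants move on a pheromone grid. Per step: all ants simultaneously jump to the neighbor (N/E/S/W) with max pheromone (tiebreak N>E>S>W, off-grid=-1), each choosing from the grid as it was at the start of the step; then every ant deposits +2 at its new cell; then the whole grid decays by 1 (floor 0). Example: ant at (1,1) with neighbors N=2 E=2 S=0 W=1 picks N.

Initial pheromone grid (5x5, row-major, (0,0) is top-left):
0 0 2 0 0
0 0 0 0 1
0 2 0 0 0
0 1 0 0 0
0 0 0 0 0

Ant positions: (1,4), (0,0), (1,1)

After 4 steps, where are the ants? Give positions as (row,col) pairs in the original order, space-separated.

Step 1: ant0:(1,4)->N->(0,4) | ant1:(0,0)->E->(0,1) | ant2:(1,1)->S->(2,1)
  grid max=3 at (2,1)
Step 2: ant0:(0,4)->S->(1,4) | ant1:(0,1)->E->(0,2) | ant2:(2,1)->N->(1,1)
  grid max=2 at (0,2)
Step 3: ant0:(1,4)->N->(0,4) | ant1:(0,2)->E->(0,3) | ant2:(1,1)->S->(2,1)
  grid max=3 at (2,1)
Step 4: ant0:(0,4)->W->(0,3) | ant1:(0,3)->E->(0,4) | ant2:(2,1)->N->(1,1)
  grid max=2 at (0,3)

(0,3) (0,4) (1,1)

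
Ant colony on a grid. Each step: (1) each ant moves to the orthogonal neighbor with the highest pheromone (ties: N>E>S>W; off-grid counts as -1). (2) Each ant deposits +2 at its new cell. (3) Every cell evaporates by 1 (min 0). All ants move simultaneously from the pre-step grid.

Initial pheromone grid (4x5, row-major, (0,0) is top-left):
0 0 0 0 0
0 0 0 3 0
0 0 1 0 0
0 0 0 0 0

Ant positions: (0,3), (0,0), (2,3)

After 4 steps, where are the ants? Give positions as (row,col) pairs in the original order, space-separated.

Step 1: ant0:(0,3)->S->(1,3) | ant1:(0,0)->E->(0,1) | ant2:(2,3)->N->(1,3)
  grid max=6 at (1,3)
Step 2: ant0:(1,3)->N->(0,3) | ant1:(0,1)->E->(0,2) | ant2:(1,3)->N->(0,3)
  grid max=5 at (1,3)
Step 3: ant0:(0,3)->S->(1,3) | ant1:(0,2)->E->(0,3) | ant2:(0,3)->S->(1,3)
  grid max=8 at (1,3)
Step 4: ant0:(1,3)->N->(0,3) | ant1:(0,3)->S->(1,3) | ant2:(1,3)->N->(0,3)
  grid max=9 at (1,3)

(0,3) (1,3) (0,3)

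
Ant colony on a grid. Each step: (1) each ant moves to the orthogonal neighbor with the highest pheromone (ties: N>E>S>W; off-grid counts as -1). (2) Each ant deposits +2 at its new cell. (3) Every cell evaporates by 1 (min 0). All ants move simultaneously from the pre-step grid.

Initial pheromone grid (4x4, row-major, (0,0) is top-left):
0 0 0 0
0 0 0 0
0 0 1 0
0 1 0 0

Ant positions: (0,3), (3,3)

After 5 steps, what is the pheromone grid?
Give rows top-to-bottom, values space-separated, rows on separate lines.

After step 1: ants at (1,3),(2,3)
  0 0 0 0
  0 0 0 1
  0 0 0 1
  0 0 0 0
After step 2: ants at (2,3),(1,3)
  0 0 0 0
  0 0 0 2
  0 0 0 2
  0 0 0 0
After step 3: ants at (1,3),(2,3)
  0 0 0 0
  0 0 0 3
  0 0 0 3
  0 0 0 0
After step 4: ants at (2,3),(1,3)
  0 0 0 0
  0 0 0 4
  0 0 0 4
  0 0 0 0
After step 5: ants at (1,3),(2,3)
  0 0 0 0
  0 0 0 5
  0 0 0 5
  0 0 0 0

0 0 0 0
0 0 0 5
0 0 0 5
0 0 0 0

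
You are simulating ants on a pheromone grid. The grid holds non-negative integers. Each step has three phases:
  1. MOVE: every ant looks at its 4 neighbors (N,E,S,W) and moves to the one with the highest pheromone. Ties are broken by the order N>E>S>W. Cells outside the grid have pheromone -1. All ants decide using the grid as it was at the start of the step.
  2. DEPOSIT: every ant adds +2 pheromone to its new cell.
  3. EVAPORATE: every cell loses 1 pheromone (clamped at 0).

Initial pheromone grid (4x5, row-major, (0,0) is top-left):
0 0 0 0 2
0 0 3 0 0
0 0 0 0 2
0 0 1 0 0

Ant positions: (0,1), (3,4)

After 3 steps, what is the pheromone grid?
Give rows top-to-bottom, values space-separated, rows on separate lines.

After step 1: ants at (0,2),(2,4)
  0 0 1 0 1
  0 0 2 0 0
  0 0 0 0 3
  0 0 0 0 0
After step 2: ants at (1,2),(1,4)
  0 0 0 0 0
  0 0 3 0 1
  0 0 0 0 2
  0 0 0 0 0
After step 3: ants at (0,2),(2,4)
  0 0 1 0 0
  0 0 2 0 0
  0 0 0 0 3
  0 0 0 0 0

0 0 1 0 0
0 0 2 0 0
0 0 0 0 3
0 0 0 0 0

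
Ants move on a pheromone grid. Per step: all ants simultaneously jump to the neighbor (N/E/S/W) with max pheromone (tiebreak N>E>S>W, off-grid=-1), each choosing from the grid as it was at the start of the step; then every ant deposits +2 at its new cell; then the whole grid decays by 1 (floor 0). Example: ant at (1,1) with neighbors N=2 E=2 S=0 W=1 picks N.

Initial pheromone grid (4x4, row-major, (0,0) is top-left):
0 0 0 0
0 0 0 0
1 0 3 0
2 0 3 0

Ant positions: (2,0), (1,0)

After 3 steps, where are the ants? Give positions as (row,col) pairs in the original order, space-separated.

Step 1: ant0:(2,0)->S->(3,0) | ant1:(1,0)->S->(2,0)
  grid max=3 at (3,0)
Step 2: ant0:(3,0)->N->(2,0) | ant1:(2,0)->S->(3,0)
  grid max=4 at (3,0)
Step 3: ant0:(2,0)->S->(3,0) | ant1:(3,0)->N->(2,0)
  grid max=5 at (3,0)

(3,0) (2,0)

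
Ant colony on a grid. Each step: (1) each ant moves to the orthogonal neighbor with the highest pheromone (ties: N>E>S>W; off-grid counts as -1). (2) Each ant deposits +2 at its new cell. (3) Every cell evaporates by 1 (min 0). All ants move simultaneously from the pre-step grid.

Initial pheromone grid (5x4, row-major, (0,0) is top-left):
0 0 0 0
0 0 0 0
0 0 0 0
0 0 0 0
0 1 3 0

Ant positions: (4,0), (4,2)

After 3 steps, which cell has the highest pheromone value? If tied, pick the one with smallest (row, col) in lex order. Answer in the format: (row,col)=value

Step 1: ant0:(4,0)->E->(4,1) | ant1:(4,2)->W->(4,1)
  grid max=4 at (4,1)
Step 2: ant0:(4,1)->E->(4,2) | ant1:(4,1)->E->(4,2)
  grid max=5 at (4,2)
Step 3: ant0:(4,2)->W->(4,1) | ant1:(4,2)->W->(4,1)
  grid max=6 at (4,1)
Final grid:
  0 0 0 0
  0 0 0 0
  0 0 0 0
  0 0 0 0
  0 6 4 0
Max pheromone 6 at (4,1)

Answer: (4,1)=6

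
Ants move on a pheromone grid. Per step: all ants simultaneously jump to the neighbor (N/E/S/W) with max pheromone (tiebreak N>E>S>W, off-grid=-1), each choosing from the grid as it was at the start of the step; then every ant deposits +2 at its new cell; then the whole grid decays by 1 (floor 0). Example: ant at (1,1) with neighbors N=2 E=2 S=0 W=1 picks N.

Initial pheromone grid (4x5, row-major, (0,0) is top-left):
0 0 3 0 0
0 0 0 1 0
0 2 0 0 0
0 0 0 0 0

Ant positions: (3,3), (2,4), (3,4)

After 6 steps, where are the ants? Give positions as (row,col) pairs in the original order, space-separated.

Step 1: ant0:(3,3)->N->(2,3) | ant1:(2,4)->N->(1,4) | ant2:(3,4)->N->(2,4)
  grid max=2 at (0,2)
Step 2: ant0:(2,3)->E->(2,4) | ant1:(1,4)->S->(2,4) | ant2:(2,4)->N->(1,4)
  grid max=4 at (2,4)
Step 3: ant0:(2,4)->N->(1,4) | ant1:(2,4)->N->(1,4) | ant2:(1,4)->S->(2,4)
  grid max=5 at (1,4)
Step 4: ant0:(1,4)->S->(2,4) | ant1:(1,4)->S->(2,4) | ant2:(2,4)->N->(1,4)
  grid max=8 at (2,4)
Step 5: ant0:(2,4)->N->(1,4) | ant1:(2,4)->N->(1,4) | ant2:(1,4)->S->(2,4)
  grid max=9 at (1,4)
Step 6: ant0:(1,4)->S->(2,4) | ant1:(1,4)->S->(2,4) | ant2:(2,4)->N->(1,4)
  grid max=12 at (2,4)

(2,4) (2,4) (1,4)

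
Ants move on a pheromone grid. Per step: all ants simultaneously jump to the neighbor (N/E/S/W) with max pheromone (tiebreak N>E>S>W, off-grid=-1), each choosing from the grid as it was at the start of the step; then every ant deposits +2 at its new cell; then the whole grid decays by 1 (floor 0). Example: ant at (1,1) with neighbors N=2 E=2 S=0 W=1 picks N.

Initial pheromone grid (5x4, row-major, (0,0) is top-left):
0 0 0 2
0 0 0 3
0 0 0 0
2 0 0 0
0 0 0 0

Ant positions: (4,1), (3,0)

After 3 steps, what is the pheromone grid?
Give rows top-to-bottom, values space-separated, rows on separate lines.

After step 1: ants at (3,1),(2,0)
  0 0 0 1
  0 0 0 2
  1 0 0 0
  1 1 0 0
  0 0 0 0
After step 2: ants at (3,0),(3,0)
  0 0 0 0
  0 0 0 1
  0 0 0 0
  4 0 0 0
  0 0 0 0
After step 3: ants at (2,0),(2,0)
  0 0 0 0
  0 0 0 0
  3 0 0 0
  3 0 0 0
  0 0 0 0

0 0 0 0
0 0 0 0
3 0 0 0
3 0 0 0
0 0 0 0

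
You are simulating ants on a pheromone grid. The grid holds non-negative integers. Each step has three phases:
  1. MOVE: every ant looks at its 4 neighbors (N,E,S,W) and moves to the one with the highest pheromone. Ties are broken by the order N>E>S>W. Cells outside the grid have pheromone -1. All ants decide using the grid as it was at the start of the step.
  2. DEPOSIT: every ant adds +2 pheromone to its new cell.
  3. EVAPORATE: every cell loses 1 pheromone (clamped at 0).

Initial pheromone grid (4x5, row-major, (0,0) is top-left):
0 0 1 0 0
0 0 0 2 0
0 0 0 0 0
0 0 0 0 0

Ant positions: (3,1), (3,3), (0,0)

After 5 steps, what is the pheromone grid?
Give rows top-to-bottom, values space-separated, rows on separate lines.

After step 1: ants at (2,1),(2,3),(0,1)
  0 1 0 0 0
  0 0 0 1 0
  0 1 0 1 0
  0 0 0 0 0
After step 2: ants at (1,1),(1,3),(0,2)
  0 0 1 0 0
  0 1 0 2 0
  0 0 0 0 0
  0 0 0 0 0
After step 3: ants at (0,1),(0,3),(0,3)
  0 1 0 3 0
  0 0 0 1 0
  0 0 0 0 0
  0 0 0 0 0
After step 4: ants at (0,2),(1,3),(1,3)
  0 0 1 2 0
  0 0 0 4 0
  0 0 0 0 0
  0 0 0 0 0
After step 5: ants at (0,3),(0,3),(0,3)
  0 0 0 7 0
  0 0 0 3 0
  0 0 0 0 0
  0 0 0 0 0

0 0 0 7 0
0 0 0 3 0
0 0 0 0 0
0 0 0 0 0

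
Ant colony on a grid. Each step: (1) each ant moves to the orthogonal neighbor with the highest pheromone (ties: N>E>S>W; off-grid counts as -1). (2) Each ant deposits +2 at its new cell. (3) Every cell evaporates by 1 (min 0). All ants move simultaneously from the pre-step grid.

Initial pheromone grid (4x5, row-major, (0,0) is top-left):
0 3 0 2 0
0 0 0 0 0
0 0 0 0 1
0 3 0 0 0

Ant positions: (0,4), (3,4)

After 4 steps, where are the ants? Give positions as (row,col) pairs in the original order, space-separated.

Step 1: ant0:(0,4)->W->(0,3) | ant1:(3,4)->N->(2,4)
  grid max=3 at (0,3)
Step 2: ant0:(0,3)->E->(0,4) | ant1:(2,4)->N->(1,4)
  grid max=2 at (0,3)
Step 3: ant0:(0,4)->W->(0,3) | ant1:(1,4)->N->(0,4)
  grid max=3 at (0,3)
Step 4: ant0:(0,3)->E->(0,4) | ant1:(0,4)->W->(0,3)
  grid max=4 at (0,3)

(0,4) (0,3)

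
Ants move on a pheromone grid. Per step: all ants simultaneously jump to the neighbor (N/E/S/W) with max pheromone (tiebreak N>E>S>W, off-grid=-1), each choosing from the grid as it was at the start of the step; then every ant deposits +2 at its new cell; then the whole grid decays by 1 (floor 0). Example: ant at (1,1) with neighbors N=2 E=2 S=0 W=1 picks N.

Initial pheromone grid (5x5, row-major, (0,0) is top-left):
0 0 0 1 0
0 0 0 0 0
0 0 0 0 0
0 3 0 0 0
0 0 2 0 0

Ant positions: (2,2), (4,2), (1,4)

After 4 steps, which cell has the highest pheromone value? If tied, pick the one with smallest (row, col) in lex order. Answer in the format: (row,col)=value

Step 1: ant0:(2,2)->N->(1,2) | ant1:(4,2)->N->(3,2) | ant2:(1,4)->N->(0,4)
  grid max=2 at (3,1)
Step 2: ant0:(1,2)->N->(0,2) | ant1:(3,2)->W->(3,1) | ant2:(0,4)->S->(1,4)
  grid max=3 at (3,1)
Step 3: ant0:(0,2)->E->(0,3) | ant1:(3,1)->N->(2,1) | ant2:(1,4)->N->(0,4)
  grid max=2 at (3,1)
Step 4: ant0:(0,3)->E->(0,4) | ant1:(2,1)->S->(3,1) | ant2:(0,4)->W->(0,3)
  grid max=3 at (3,1)
Final grid:
  0 0 0 2 2
  0 0 0 0 0
  0 0 0 0 0
  0 3 0 0 0
  0 0 0 0 0
Max pheromone 3 at (3,1)

Answer: (3,1)=3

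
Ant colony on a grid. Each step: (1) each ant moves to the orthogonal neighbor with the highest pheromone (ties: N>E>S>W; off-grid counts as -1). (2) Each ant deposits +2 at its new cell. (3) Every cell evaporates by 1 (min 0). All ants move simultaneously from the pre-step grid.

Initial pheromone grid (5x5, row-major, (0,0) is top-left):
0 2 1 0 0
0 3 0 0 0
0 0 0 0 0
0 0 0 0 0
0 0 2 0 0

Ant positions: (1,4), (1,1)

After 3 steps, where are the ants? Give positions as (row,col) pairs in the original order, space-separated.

Step 1: ant0:(1,4)->N->(0,4) | ant1:(1,1)->N->(0,1)
  grid max=3 at (0,1)
Step 2: ant0:(0,4)->S->(1,4) | ant1:(0,1)->S->(1,1)
  grid max=3 at (1,1)
Step 3: ant0:(1,4)->N->(0,4) | ant1:(1,1)->N->(0,1)
  grid max=3 at (0,1)

(0,4) (0,1)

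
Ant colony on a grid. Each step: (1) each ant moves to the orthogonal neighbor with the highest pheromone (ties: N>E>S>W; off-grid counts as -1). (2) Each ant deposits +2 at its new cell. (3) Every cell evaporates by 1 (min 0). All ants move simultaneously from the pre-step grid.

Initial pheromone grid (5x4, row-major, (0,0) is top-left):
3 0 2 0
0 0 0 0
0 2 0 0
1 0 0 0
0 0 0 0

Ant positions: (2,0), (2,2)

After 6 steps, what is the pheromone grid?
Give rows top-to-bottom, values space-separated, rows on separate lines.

After step 1: ants at (2,1),(2,1)
  2 0 1 0
  0 0 0 0
  0 5 0 0
  0 0 0 0
  0 0 0 0
After step 2: ants at (1,1),(1,1)
  1 0 0 0
  0 3 0 0
  0 4 0 0
  0 0 0 0
  0 0 0 0
After step 3: ants at (2,1),(2,1)
  0 0 0 0
  0 2 0 0
  0 7 0 0
  0 0 0 0
  0 0 0 0
After step 4: ants at (1,1),(1,1)
  0 0 0 0
  0 5 0 0
  0 6 0 0
  0 0 0 0
  0 0 0 0
After step 5: ants at (2,1),(2,1)
  0 0 0 0
  0 4 0 0
  0 9 0 0
  0 0 0 0
  0 0 0 0
After step 6: ants at (1,1),(1,1)
  0 0 0 0
  0 7 0 0
  0 8 0 0
  0 0 0 0
  0 0 0 0

0 0 0 0
0 7 0 0
0 8 0 0
0 0 0 0
0 0 0 0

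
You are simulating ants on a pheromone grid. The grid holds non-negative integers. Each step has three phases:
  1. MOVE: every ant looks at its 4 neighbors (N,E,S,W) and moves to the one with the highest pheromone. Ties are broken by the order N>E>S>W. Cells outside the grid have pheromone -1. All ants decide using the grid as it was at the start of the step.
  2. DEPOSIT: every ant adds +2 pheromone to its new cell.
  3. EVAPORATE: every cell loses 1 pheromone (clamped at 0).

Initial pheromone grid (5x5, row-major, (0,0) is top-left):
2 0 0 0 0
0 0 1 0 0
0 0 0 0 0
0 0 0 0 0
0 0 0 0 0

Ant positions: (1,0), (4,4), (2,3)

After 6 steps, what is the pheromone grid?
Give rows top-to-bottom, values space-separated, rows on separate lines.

After step 1: ants at (0,0),(3,4),(1,3)
  3 0 0 0 0
  0 0 0 1 0
  0 0 0 0 0
  0 0 0 0 1
  0 0 0 0 0
After step 2: ants at (0,1),(2,4),(0,3)
  2 1 0 1 0
  0 0 0 0 0
  0 0 0 0 1
  0 0 0 0 0
  0 0 0 0 0
After step 3: ants at (0,0),(1,4),(0,4)
  3 0 0 0 1
  0 0 0 0 1
  0 0 0 0 0
  0 0 0 0 0
  0 0 0 0 0
After step 4: ants at (0,1),(0,4),(1,4)
  2 1 0 0 2
  0 0 0 0 2
  0 0 0 0 0
  0 0 0 0 0
  0 0 0 0 0
After step 5: ants at (0,0),(1,4),(0,4)
  3 0 0 0 3
  0 0 0 0 3
  0 0 0 0 0
  0 0 0 0 0
  0 0 0 0 0
After step 6: ants at (0,1),(0,4),(1,4)
  2 1 0 0 4
  0 0 0 0 4
  0 0 0 0 0
  0 0 0 0 0
  0 0 0 0 0

2 1 0 0 4
0 0 0 0 4
0 0 0 0 0
0 0 0 0 0
0 0 0 0 0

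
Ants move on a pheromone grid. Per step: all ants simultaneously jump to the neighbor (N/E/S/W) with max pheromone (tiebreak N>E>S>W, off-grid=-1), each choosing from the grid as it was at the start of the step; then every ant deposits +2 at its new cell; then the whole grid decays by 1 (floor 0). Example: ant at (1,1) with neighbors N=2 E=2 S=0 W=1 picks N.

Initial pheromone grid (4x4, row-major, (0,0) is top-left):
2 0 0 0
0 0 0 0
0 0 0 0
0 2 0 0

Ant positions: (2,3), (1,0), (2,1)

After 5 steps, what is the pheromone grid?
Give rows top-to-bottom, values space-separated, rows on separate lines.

After step 1: ants at (1,3),(0,0),(3,1)
  3 0 0 0
  0 0 0 1
  0 0 0 0
  0 3 0 0
After step 2: ants at (0,3),(0,1),(2,1)
  2 1 0 1
  0 0 0 0
  0 1 0 0
  0 2 0 0
After step 3: ants at (1,3),(0,0),(3,1)
  3 0 0 0
  0 0 0 1
  0 0 0 0
  0 3 0 0
After step 4: ants at (0,3),(0,1),(2,1)
  2 1 0 1
  0 0 0 0
  0 1 0 0
  0 2 0 0
After step 5: ants at (1,3),(0,0),(3,1)
  3 0 0 0
  0 0 0 1
  0 0 0 0
  0 3 0 0

3 0 0 0
0 0 0 1
0 0 0 0
0 3 0 0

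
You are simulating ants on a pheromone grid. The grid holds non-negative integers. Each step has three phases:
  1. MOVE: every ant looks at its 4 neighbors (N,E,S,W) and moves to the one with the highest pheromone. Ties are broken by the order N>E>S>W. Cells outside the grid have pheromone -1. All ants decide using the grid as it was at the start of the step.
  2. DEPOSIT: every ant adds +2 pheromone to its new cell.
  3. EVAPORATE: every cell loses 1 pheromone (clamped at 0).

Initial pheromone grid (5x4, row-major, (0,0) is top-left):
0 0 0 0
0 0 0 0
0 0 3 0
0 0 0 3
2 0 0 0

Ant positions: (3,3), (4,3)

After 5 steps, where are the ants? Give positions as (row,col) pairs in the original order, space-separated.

Step 1: ant0:(3,3)->N->(2,3) | ant1:(4,3)->N->(3,3)
  grid max=4 at (3,3)
Step 2: ant0:(2,3)->S->(3,3) | ant1:(3,3)->N->(2,3)
  grid max=5 at (3,3)
Step 3: ant0:(3,3)->N->(2,3) | ant1:(2,3)->S->(3,3)
  grid max=6 at (3,3)
Step 4: ant0:(2,3)->S->(3,3) | ant1:(3,3)->N->(2,3)
  grid max=7 at (3,3)
Step 5: ant0:(3,3)->N->(2,3) | ant1:(2,3)->S->(3,3)
  grid max=8 at (3,3)

(2,3) (3,3)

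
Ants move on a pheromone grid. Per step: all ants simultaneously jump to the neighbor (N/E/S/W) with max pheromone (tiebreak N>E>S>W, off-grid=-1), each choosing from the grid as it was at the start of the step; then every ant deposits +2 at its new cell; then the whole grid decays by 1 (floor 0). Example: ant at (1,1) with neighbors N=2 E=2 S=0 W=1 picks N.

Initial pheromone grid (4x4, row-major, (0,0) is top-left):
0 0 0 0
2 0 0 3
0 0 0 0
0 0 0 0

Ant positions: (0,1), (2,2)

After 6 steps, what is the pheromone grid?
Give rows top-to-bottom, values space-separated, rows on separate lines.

After step 1: ants at (0,2),(1,2)
  0 0 1 0
  1 0 1 2
  0 0 0 0
  0 0 0 0
After step 2: ants at (1,2),(1,3)
  0 0 0 0
  0 0 2 3
  0 0 0 0
  0 0 0 0
After step 3: ants at (1,3),(1,2)
  0 0 0 0
  0 0 3 4
  0 0 0 0
  0 0 0 0
After step 4: ants at (1,2),(1,3)
  0 0 0 0
  0 0 4 5
  0 0 0 0
  0 0 0 0
After step 5: ants at (1,3),(1,2)
  0 0 0 0
  0 0 5 6
  0 0 0 0
  0 0 0 0
After step 6: ants at (1,2),(1,3)
  0 0 0 0
  0 0 6 7
  0 0 0 0
  0 0 0 0

0 0 0 0
0 0 6 7
0 0 0 0
0 0 0 0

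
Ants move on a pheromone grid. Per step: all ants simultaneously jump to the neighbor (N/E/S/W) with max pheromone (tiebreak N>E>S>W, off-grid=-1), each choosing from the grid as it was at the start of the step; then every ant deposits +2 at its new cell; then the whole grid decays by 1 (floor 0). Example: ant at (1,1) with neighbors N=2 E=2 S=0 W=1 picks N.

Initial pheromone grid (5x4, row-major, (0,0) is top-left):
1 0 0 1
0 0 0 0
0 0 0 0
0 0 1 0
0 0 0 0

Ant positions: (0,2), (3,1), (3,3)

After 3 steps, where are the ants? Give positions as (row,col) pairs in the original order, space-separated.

Step 1: ant0:(0,2)->E->(0,3) | ant1:(3,1)->E->(3,2) | ant2:(3,3)->W->(3,2)
  grid max=4 at (3,2)
Step 2: ant0:(0,3)->S->(1,3) | ant1:(3,2)->N->(2,2) | ant2:(3,2)->N->(2,2)
  grid max=3 at (2,2)
Step 3: ant0:(1,3)->N->(0,3) | ant1:(2,2)->S->(3,2) | ant2:(2,2)->S->(3,2)
  grid max=6 at (3,2)

(0,3) (3,2) (3,2)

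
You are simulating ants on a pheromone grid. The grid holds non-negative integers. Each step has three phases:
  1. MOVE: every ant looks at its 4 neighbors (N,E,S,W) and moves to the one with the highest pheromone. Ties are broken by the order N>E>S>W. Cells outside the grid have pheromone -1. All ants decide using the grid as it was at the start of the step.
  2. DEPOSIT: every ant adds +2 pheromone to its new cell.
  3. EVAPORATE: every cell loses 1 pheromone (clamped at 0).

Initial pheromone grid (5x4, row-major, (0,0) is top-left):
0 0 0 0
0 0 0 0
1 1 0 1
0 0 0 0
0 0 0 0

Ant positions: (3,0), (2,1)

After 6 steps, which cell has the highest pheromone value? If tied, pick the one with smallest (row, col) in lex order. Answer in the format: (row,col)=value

Step 1: ant0:(3,0)->N->(2,0) | ant1:(2,1)->W->(2,0)
  grid max=4 at (2,0)
Step 2: ant0:(2,0)->N->(1,0) | ant1:(2,0)->N->(1,0)
  grid max=3 at (1,0)
Step 3: ant0:(1,0)->S->(2,0) | ant1:(1,0)->S->(2,0)
  grid max=6 at (2,0)
Step 4: ant0:(2,0)->N->(1,0) | ant1:(2,0)->N->(1,0)
  grid max=5 at (1,0)
Step 5: ant0:(1,0)->S->(2,0) | ant1:(1,0)->S->(2,0)
  grid max=8 at (2,0)
Step 6: ant0:(2,0)->N->(1,0) | ant1:(2,0)->N->(1,0)
  grid max=7 at (1,0)
Final grid:
  0 0 0 0
  7 0 0 0
  7 0 0 0
  0 0 0 0
  0 0 0 0
Max pheromone 7 at (1,0)

Answer: (1,0)=7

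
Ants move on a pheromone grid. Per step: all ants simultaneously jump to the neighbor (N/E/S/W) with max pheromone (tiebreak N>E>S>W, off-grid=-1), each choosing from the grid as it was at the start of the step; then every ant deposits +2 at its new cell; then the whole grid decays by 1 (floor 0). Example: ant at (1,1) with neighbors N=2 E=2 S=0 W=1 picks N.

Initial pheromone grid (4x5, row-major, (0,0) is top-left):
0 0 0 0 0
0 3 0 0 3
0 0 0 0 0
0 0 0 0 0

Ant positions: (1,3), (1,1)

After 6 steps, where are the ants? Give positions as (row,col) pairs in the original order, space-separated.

Step 1: ant0:(1,3)->E->(1,4) | ant1:(1,1)->N->(0,1)
  grid max=4 at (1,4)
Step 2: ant0:(1,4)->N->(0,4) | ant1:(0,1)->S->(1,1)
  grid max=3 at (1,1)
Step 3: ant0:(0,4)->S->(1,4) | ant1:(1,1)->N->(0,1)
  grid max=4 at (1,4)
Step 4: ant0:(1,4)->N->(0,4) | ant1:(0,1)->S->(1,1)
  grid max=3 at (1,1)
Step 5: ant0:(0,4)->S->(1,4) | ant1:(1,1)->N->(0,1)
  grid max=4 at (1,4)
Step 6: ant0:(1,4)->N->(0,4) | ant1:(0,1)->S->(1,1)
  grid max=3 at (1,1)

(0,4) (1,1)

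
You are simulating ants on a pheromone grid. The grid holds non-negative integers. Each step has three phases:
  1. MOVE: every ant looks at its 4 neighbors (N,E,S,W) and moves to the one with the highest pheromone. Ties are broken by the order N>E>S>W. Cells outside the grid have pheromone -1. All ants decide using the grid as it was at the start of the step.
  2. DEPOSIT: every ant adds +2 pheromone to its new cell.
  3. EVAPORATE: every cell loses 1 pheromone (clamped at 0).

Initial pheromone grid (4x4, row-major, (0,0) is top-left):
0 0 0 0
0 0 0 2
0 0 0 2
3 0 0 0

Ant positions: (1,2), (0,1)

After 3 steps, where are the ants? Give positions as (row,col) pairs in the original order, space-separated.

Step 1: ant0:(1,2)->E->(1,3) | ant1:(0,1)->E->(0,2)
  grid max=3 at (1,3)
Step 2: ant0:(1,3)->S->(2,3) | ant1:(0,2)->E->(0,3)
  grid max=2 at (1,3)
Step 3: ant0:(2,3)->N->(1,3) | ant1:(0,3)->S->(1,3)
  grid max=5 at (1,3)

(1,3) (1,3)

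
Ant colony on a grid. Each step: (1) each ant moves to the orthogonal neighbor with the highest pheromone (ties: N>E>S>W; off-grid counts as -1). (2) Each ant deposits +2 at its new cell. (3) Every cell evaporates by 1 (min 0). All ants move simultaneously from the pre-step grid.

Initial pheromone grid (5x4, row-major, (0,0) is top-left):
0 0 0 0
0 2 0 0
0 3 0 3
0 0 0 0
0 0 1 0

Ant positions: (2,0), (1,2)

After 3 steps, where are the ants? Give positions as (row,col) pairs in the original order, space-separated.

Step 1: ant0:(2,0)->E->(2,1) | ant1:(1,2)->W->(1,1)
  grid max=4 at (2,1)
Step 2: ant0:(2,1)->N->(1,1) | ant1:(1,1)->S->(2,1)
  grid max=5 at (2,1)
Step 3: ant0:(1,1)->S->(2,1) | ant1:(2,1)->N->(1,1)
  grid max=6 at (2,1)

(2,1) (1,1)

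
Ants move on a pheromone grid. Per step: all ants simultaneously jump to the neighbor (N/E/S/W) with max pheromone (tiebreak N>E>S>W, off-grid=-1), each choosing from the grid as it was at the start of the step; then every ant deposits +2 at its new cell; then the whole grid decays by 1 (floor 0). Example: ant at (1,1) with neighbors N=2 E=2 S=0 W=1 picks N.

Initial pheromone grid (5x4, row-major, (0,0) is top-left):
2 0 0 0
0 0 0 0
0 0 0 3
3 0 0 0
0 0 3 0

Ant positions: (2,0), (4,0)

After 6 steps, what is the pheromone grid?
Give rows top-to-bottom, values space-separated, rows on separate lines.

After step 1: ants at (3,0),(3,0)
  1 0 0 0
  0 0 0 0
  0 0 0 2
  6 0 0 0
  0 0 2 0
After step 2: ants at (2,0),(2,0)
  0 0 0 0
  0 0 0 0
  3 0 0 1
  5 0 0 0
  0 0 1 0
After step 3: ants at (3,0),(3,0)
  0 0 0 0
  0 0 0 0
  2 0 0 0
  8 0 0 0
  0 0 0 0
After step 4: ants at (2,0),(2,0)
  0 0 0 0
  0 0 0 0
  5 0 0 0
  7 0 0 0
  0 0 0 0
After step 5: ants at (3,0),(3,0)
  0 0 0 0
  0 0 0 0
  4 0 0 0
  10 0 0 0
  0 0 0 0
After step 6: ants at (2,0),(2,0)
  0 0 0 0
  0 0 0 0
  7 0 0 0
  9 0 0 0
  0 0 0 0

0 0 0 0
0 0 0 0
7 0 0 0
9 0 0 0
0 0 0 0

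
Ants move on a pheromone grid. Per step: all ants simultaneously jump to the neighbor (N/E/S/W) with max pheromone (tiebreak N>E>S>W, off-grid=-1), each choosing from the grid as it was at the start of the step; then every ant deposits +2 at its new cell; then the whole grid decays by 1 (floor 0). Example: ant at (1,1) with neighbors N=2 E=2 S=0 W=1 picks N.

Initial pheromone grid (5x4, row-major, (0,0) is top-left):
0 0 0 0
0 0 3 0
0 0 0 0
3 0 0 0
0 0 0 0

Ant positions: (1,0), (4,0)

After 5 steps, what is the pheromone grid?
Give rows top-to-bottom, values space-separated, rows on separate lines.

After step 1: ants at (0,0),(3,0)
  1 0 0 0
  0 0 2 0
  0 0 0 0
  4 0 0 0
  0 0 0 0
After step 2: ants at (0,1),(2,0)
  0 1 0 0
  0 0 1 0
  1 0 0 0
  3 0 0 0
  0 0 0 0
After step 3: ants at (0,2),(3,0)
  0 0 1 0
  0 0 0 0
  0 0 0 0
  4 0 0 0
  0 0 0 0
After step 4: ants at (0,3),(2,0)
  0 0 0 1
  0 0 0 0
  1 0 0 0
  3 0 0 0
  0 0 0 0
After step 5: ants at (1,3),(3,0)
  0 0 0 0
  0 0 0 1
  0 0 0 0
  4 0 0 0
  0 0 0 0

0 0 0 0
0 0 0 1
0 0 0 0
4 0 0 0
0 0 0 0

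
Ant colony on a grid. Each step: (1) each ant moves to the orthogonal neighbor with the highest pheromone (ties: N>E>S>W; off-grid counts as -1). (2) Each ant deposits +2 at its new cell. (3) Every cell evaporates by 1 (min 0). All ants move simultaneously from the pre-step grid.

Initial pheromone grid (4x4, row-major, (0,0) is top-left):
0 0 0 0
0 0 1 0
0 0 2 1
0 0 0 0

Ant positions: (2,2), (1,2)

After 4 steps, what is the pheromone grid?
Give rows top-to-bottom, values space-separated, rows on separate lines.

After step 1: ants at (1,2),(2,2)
  0 0 0 0
  0 0 2 0
  0 0 3 0
  0 0 0 0
After step 2: ants at (2,2),(1,2)
  0 0 0 0
  0 0 3 0
  0 0 4 0
  0 0 0 0
After step 3: ants at (1,2),(2,2)
  0 0 0 0
  0 0 4 0
  0 0 5 0
  0 0 0 0
After step 4: ants at (2,2),(1,2)
  0 0 0 0
  0 0 5 0
  0 0 6 0
  0 0 0 0

0 0 0 0
0 0 5 0
0 0 6 0
0 0 0 0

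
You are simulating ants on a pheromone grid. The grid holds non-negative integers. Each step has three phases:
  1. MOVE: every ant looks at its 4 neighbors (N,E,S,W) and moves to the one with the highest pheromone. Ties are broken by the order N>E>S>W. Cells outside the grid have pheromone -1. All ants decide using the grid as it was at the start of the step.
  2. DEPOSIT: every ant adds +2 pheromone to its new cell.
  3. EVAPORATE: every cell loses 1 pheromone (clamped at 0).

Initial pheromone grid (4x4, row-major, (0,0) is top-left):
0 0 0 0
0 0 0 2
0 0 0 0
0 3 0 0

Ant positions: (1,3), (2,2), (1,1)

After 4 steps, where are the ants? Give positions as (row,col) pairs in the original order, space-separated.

Step 1: ant0:(1,3)->N->(0,3) | ant1:(2,2)->N->(1,2) | ant2:(1,1)->N->(0,1)
  grid max=2 at (3,1)
Step 2: ant0:(0,3)->S->(1,3) | ant1:(1,2)->E->(1,3) | ant2:(0,1)->E->(0,2)
  grid max=4 at (1,3)
Step 3: ant0:(1,3)->N->(0,3) | ant1:(1,3)->N->(0,3) | ant2:(0,2)->E->(0,3)
  grid max=5 at (0,3)
Step 4: ant0:(0,3)->S->(1,3) | ant1:(0,3)->S->(1,3) | ant2:(0,3)->S->(1,3)
  grid max=8 at (1,3)

(1,3) (1,3) (1,3)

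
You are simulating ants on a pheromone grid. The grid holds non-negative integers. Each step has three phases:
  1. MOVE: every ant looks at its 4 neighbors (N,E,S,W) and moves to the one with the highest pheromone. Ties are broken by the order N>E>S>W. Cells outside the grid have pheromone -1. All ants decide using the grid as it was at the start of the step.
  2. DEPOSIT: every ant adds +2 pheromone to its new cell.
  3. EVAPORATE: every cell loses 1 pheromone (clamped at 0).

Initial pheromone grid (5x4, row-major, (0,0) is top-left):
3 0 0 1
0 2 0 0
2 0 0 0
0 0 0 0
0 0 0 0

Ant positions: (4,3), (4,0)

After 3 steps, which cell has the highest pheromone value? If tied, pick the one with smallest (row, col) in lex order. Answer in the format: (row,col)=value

Answer: (1,0)=1

Derivation:
Step 1: ant0:(4,3)->N->(3,3) | ant1:(4,0)->N->(3,0)
  grid max=2 at (0,0)
Step 2: ant0:(3,3)->N->(2,3) | ant1:(3,0)->N->(2,0)
  grid max=2 at (2,0)
Step 3: ant0:(2,3)->N->(1,3) | ant1:(2,0)->N->(1,0)
  grid max=1 at (1,0)
Final grid:
  0 0 0 0
  1 0 0 1
  1 0 0 0
  0 0 0 0
  0 0 0 0
Max pheromone 1 at (1,0)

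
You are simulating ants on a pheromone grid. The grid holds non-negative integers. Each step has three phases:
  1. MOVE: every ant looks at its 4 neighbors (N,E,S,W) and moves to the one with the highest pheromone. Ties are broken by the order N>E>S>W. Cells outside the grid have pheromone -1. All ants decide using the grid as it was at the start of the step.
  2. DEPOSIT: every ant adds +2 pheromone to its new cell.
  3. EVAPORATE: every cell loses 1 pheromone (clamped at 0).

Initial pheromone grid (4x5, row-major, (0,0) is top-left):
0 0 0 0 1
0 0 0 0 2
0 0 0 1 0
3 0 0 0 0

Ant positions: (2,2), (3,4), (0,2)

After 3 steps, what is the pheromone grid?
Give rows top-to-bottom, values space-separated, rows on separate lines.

After step 1: ants at (2,3),(2,4),(0,3)
  0 0 0 1 0
  0 0 0 0 1
  0 0 0 2 1
  2 0 0 0 0
After step 2: ants at (2,4),(2,3),(0,4)
  0 0 0 0 1
  0 0 0 0 0
  0 0 0 3 2
  1 0 0 0 0
After step 3: ants at (2,3),(2,4),(1,4)
  0 0 0 0 0
  0 0 0 0 1
  0 0 0 4 3
  0 0 0 0 0

0 0 0 0 0
0 0 0 0 1
0 0 0 4 3
0 0 0 0 0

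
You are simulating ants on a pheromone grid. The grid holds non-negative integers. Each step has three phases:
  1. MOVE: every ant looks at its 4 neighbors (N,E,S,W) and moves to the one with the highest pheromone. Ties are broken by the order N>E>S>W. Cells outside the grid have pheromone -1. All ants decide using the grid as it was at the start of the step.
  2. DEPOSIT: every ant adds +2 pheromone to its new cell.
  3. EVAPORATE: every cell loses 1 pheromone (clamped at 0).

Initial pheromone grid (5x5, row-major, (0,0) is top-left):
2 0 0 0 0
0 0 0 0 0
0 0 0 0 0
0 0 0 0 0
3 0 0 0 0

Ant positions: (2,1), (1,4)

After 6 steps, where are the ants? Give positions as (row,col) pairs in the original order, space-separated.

Step 1: ant0:(2,1)->N->(1,1) | ant1:(1,4)->N->(0,4)
  grid max=2 at (4,0)
Step 2: ant0:(1,1)->N->(0,1) | ant1:(0,4)->S->(1,4)
  grid max=1 at (0,1)
Step 3: ant0:(0,1)->E->(0,2) | ant1:(1,4)->N->(0,4)
  grid max=1 at (0,2)
Step 4: ant0:(0,2)->E->(0,3) | ant1:(0,4)->S->(1,4)
  grid max=1 at (0,3)
Step 5: ant0:(0,3)->E->(0,4) | ant1:(1,4)->N->(0,4)
  grid max=3 at (0,4)
Step 6: ant0:(0,4)->S->(1,4) | ant1:(0,4)->S->(1,4)
  grid max=3 at (1,4)

(1,4) (1,4)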